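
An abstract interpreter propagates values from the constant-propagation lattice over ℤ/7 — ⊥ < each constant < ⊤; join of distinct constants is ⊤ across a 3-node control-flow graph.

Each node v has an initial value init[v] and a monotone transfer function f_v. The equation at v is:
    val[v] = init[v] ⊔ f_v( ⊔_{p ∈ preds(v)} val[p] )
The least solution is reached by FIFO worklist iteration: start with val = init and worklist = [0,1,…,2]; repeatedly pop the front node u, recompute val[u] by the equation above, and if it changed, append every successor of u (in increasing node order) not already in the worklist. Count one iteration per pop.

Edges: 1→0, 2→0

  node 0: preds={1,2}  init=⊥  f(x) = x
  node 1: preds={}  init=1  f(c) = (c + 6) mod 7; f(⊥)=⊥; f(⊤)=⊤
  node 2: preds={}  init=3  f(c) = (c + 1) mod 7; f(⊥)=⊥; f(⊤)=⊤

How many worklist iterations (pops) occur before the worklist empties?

Worklist (3 pops):
  #1 pop 0: in=⊤ → ⊤ (was ⊥); enqueue []
  #2 pop 1: in=⊥ → 1 (no change)
  #3 pop 2: in=⊥ → 3 (no change)

Fixpoint:
  val[0] = ⊤
  val[1] = 1
  val[2] = 3

3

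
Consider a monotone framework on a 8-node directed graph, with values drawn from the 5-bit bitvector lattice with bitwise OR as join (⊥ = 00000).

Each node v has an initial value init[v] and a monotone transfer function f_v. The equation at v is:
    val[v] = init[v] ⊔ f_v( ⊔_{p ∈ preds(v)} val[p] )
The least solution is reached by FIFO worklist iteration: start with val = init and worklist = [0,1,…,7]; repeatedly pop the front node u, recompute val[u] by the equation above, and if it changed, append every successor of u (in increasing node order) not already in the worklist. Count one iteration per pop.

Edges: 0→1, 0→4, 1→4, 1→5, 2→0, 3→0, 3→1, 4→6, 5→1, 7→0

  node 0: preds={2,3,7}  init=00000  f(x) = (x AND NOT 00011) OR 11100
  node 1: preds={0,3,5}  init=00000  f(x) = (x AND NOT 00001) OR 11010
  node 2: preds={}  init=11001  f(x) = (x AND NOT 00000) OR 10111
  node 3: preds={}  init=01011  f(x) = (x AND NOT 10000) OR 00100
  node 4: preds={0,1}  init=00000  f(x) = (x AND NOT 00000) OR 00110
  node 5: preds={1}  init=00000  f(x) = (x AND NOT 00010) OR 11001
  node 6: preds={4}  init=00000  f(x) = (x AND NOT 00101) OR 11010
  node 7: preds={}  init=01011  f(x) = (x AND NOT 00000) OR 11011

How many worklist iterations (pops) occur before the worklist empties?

10

Worklist (10 pops):
  #1 pop 0: in=11011 → 11100 (was 00000); enqueue []
  #2 pop 1: in=11111 → 11110 (was 00000); enqueue []
  #3 pop 2: in=00000 → 11111 (was 11001); enqueue [0]
  #4 pop 3: in=00000 → 01111 (was 01011); enqueue [1]
  #5 pop 4: in=11110 → 11110 (was 00000); enqueue []
  #6 pop 5: in=11110 → 11101 (was 00000); enqueue []
  #7 pop 6: in=11110 → 11010 (was 00000); enqueue []
  #8 pop 7: in=00000 → 11011 (was 01011); enqueue []
  #9 pop 0: in=11111 → 11100 (no change)
  #10 pop 1: in=11111 → 11110 (no change)

Fixpoint:
  val[0] = 11100
  val[1] = 11110
  val[2] = 11111
  val[3] = 01111
  val[4] = 11110
  val[5] = 11101
  val[6] = 11010
  val[7] = 11011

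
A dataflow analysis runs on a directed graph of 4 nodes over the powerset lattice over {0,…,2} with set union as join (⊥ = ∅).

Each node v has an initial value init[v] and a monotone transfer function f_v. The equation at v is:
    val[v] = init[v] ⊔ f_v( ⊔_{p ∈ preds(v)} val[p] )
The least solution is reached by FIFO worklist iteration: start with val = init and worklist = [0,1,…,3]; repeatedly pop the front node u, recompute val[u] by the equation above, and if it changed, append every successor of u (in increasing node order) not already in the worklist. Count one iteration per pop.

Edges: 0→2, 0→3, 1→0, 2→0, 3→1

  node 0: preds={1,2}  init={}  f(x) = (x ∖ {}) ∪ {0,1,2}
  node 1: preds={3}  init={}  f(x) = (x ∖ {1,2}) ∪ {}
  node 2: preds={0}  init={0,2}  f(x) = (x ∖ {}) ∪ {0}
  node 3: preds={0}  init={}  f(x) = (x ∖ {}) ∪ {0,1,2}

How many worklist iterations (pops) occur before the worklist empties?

Worklist (7 pops):
  #1 pop 0: in={0,2} → {0,1,2} (was {}); enqueue []
  #2 pop 1: in={} → {} (no change)
  #3 pop 2: in={0,1,2} → {0,1,2} (was {0,2}); enqueue [0]
  #4 pop 3: in={0,1,2} → {0,1,2} (was {}); enqueue [1]
  #5 pop 0: in={0,1,2} → {0,1,2} (no change)
  #6 pop 1: in={0,1,2} → {0} (was {}); enqueue [0]
  #7 pop 0: in={0,1,2} → {0,1,2} (no change)

Fixpoint:
  val[0] = {0,1,2}
  val[1] = {0}
  val[2] = {0,1,2}
  val[3] = {0,1,2}

7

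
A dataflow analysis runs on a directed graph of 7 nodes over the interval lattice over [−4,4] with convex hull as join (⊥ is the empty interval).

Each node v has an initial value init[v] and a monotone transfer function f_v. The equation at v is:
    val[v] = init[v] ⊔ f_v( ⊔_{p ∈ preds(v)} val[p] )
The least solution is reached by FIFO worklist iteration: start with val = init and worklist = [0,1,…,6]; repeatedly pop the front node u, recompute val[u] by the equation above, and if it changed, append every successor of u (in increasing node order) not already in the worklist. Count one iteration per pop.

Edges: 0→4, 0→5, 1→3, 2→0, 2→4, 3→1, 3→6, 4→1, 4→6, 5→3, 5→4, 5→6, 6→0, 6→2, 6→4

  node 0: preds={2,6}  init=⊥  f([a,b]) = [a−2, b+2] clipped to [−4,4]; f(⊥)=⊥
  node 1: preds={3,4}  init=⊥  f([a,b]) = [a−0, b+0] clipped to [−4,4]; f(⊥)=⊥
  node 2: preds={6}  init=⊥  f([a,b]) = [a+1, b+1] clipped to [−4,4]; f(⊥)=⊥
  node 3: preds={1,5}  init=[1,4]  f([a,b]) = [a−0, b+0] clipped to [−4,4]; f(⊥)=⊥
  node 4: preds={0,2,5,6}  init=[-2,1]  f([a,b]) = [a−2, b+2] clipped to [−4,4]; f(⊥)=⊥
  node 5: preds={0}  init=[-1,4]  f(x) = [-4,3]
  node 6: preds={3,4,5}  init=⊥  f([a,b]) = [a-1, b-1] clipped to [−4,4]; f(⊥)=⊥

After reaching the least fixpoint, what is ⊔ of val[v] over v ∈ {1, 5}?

[-4,4]

Worklist (18 pops):
  #1 pop 0: in=⊥ → ⊥ (no change)
  #2 pop 1: in=[-2,4] → [-2,4] (was ⊥); enqueue []
  #3 pop 2: in=⊥ → ⊥ (no change)
  #4 pop 3: in=[-2,4] → [-2,4] (was [1,4]); enqueue [1]
  #5 pop 4: in=[-1,4] → [-3,4] (was [-2,1]); enqueue []
  #6 pop 5: in=⊥ → [-4,4] (was [-1,4]); enqueue [3,4]
  #7 pop 6: in=[-4,4] → [-4,3] (was ⊥); enqueue [0,2]
  #8 pop 1: in=[-3,4] → [-3,4] (was [-2,4]); enqueue []
  #9 pop 3: in=[-4,4] → [-4,4] (was [-2,4]); enqueue [1,6]
  #10 pop 4: in=[-4,4] → [-4,4] (was [-3,4]); enqueue []
  #11 pop 0: in=[-4,3] → [-4,4] (was ⊥); enqueue [4,5]
  #12 pop 2: in=[-4,3] → [-3,4] (was ⊥); enqueue [0]
  #13 pop 1: in=[-4,4] → [-4,4] (was [-3,4]); enqueue [3]
  #14 pop 6: in=[-4,4] → [-4,3] (no change)
  #15 pop 4: in=[-4,4] → [-4,4] (no change)
  #16 pop 5: in=[-4,4] → [-4,4] (no change)
  #17 pop 0: in=[-4,4] → [-4,4] (no change)
  #18 pop 3: in=[-4,4] → [-4,4] (no change)

Fixpoint:
  val[0] = [-4,4]
  val[1] = [-4,4]
  val[2] = [-3,4]
  val[3] = [-4,4]
  val[4] = [-4,4]
  val[5] = [-4,4]
  val[6] = [-4,3]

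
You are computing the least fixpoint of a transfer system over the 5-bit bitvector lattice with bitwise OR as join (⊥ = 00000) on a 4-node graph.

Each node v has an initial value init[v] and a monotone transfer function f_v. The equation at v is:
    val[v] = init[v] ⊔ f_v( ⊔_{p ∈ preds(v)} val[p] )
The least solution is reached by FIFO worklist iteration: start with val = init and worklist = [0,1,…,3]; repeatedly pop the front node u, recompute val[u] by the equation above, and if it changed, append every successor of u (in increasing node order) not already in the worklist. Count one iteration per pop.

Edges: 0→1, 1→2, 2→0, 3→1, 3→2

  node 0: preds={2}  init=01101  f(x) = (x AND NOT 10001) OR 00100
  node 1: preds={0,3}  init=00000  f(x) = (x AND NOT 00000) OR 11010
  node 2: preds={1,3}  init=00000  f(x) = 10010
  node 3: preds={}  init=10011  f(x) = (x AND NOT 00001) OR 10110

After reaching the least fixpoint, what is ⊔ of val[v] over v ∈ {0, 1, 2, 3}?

11111

Worklist (7 pops):
  #1 pop 0: in=00000 → 01101 (no change)
  #2 pop 1: in=11111 → 11111 (was 00000); enqueue []
  #3 pop 2: in=11111 → 10010 (was 00000); enqueue [0]
  #4 pop 3: in=00000 → 10111 (was 10011); enqueue [1,2]
  #5 pop 0: in=10010 → 01111 (was 01101); enqueue []
  #6 pop 1: in=11111 → 11111 (no change)
  #7 pop 2: in=11111 → 10010 (no change)

Fixpoint:
  val[0] = 01111
  val[1] = 11111
  val[2] = 10010
  val[3] = 10111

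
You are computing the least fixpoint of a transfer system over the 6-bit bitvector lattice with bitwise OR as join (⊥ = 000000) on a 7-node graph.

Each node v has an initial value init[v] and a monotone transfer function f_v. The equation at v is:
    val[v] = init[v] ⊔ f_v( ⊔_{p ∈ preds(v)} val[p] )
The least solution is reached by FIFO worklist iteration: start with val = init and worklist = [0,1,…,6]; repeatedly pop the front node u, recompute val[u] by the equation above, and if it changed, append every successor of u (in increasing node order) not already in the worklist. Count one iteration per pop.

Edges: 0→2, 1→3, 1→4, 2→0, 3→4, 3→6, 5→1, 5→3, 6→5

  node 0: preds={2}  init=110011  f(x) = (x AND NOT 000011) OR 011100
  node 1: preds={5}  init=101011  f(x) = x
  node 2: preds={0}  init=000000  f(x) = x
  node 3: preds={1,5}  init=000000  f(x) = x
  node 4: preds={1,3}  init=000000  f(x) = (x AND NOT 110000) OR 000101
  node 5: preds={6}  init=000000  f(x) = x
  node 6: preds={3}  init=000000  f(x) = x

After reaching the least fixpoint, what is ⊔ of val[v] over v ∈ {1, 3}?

Worklist (11 pops):
  #1 pop 0: in=000000 → 111111 (was 110011); enqueue []
  #2 pop 1: in=000000 → 101011 (no change)
  #3 pop 2: in=111111 → 111111 (was 000000); enqueue [0]
  #4 pop 3: in=101011 → 101011 (was 000000); enqueue []
  #5 pop 4: in=101011 → 001111 (was 000000); enqueue []
  #6 pop 5: in=000000 → 000000 (no change)
  #7 pop 6: in=101011 → 101011 (was 000000); enqueue [5]
  #8 pop 0: in=111111 → 111111 (no change)
  #9 pop 5: in=101011 → 101011 (was 000000); enqueue [1,3]
  #10 pop 1: in=101011 → 101011 (no change)
  #11 pop 3: in=101011 → 101011 (no change)

Fixpoint:
  val[0] = 111111
  val[1] = 101011
  val[2] = 111111
  val[3] = 101011
  val[4] = 001111
  val[5] = 101011
  val[6] = 101011

101011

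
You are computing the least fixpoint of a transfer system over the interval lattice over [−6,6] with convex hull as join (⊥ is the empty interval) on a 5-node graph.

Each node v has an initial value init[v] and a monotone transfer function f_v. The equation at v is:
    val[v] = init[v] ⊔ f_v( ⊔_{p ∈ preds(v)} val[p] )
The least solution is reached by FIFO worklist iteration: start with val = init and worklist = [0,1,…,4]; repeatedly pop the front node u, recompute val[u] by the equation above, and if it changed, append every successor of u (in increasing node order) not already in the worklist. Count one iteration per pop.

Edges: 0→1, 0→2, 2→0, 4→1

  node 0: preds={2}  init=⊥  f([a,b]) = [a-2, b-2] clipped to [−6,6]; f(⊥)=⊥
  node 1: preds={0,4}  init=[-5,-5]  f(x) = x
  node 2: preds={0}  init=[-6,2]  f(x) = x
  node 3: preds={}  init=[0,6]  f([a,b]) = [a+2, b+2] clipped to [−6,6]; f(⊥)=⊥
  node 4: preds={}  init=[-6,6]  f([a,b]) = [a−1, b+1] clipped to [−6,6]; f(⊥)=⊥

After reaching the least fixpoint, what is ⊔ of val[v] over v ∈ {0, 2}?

Trace (5 dequeues):
  [1] u=0 | in [-6,2] | out [-6,0] | prev ⊥ | push {}
  [2] u=1 | in [-6,6] | out [-6,6] | prev [-5,-5] | push {}
  [3] u=2 | in [-6,0] | out [-6,2] | ==
  [4] u=3 | in ⊥ | out [0,6] | ==
  [5] u=4 | in ⊥ | out [-6,6] | ==

Converged values:
  [0] [-6,0]
  [1] [-6,6]
  [2] [-6,2]
  [3] [0,6]
  [4] [-6,6]

[-6,2]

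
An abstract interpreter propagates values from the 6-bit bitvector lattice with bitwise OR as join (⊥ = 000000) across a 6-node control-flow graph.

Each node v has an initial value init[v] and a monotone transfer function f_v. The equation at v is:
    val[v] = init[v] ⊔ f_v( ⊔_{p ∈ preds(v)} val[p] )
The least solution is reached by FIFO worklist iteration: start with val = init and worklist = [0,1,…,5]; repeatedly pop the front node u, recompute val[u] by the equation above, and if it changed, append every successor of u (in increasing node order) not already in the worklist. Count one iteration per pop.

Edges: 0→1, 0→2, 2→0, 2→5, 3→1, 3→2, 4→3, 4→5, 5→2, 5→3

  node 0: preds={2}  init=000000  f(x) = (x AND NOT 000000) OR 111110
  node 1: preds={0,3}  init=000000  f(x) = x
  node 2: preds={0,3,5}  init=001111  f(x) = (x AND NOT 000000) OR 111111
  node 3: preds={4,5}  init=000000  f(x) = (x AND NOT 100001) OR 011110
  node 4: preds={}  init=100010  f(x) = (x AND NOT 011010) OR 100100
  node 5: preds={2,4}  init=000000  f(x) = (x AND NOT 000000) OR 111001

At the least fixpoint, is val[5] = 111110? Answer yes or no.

Trace (10 dequeues):
  [1] u=0 | in 001111 | out 111111 | prev 000000 | push {}
  [2] u=1 | in 111111 | out 111111 | prev 000000 | push {}
  [3] u=2 | in 111111 | out 111111 | prev 001111 | push {0}
  [4] u=3 | in 100010 | out 011110 | prev 000000 | push {1,2}
  [5] u=4 | in 000000 | out 100110 | prev 100010 | push {3}
  [6] u=5 | in 111111 | out 111111 | prev 000000 | push {}
  [7] u=0 | in 111111 | out 111111 | ==
  [8] u=1 | in 111111 | out 111111 | ==
  [9] u=2 | in 111111 | out 111111 | ==
  [10] u=3 | in 111111 | out 011110 | ==

Converged values:
  [0] 111111
  [1] 111111
  [2] 111111
  [3] 011110
  [4] 100110
  [5] 111111

no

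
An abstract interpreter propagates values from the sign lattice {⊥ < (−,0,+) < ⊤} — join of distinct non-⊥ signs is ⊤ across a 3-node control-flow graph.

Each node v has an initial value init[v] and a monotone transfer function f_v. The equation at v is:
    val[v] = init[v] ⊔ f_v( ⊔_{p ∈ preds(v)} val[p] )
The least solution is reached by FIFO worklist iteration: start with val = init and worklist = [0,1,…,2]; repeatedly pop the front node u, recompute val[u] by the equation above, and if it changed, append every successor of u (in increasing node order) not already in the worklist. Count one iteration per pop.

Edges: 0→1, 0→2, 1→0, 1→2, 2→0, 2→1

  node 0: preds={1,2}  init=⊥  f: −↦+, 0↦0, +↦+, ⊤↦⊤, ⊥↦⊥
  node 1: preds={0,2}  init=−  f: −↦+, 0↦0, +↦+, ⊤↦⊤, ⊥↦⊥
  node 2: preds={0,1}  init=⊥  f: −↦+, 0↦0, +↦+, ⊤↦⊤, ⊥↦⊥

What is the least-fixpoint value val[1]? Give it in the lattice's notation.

⊤

Iteration log — 6 steps:
  step 1. node 0  ⊔preds=−  new=+  old=⊥  +wl: 
  step 2. node 1  ⊔preds=+  new=⊤  old=−  +wl: 0
  step 3. node 2  ⊔preds=⊤  new=⊤  old=⊥  +wl: 1
  step 4. node 0  ⊔preds=⊤  new=⊤  old=+  +wl: 2
  step 5. node 1  ⊔preds=⊤  new=⊤  stable
  step 6. node 2  ⊔preds=⊤  new=⊤  stable

Least fixpoint reached:
  node 0: ⊤
  node 1: ⊤
  node 2: ⊤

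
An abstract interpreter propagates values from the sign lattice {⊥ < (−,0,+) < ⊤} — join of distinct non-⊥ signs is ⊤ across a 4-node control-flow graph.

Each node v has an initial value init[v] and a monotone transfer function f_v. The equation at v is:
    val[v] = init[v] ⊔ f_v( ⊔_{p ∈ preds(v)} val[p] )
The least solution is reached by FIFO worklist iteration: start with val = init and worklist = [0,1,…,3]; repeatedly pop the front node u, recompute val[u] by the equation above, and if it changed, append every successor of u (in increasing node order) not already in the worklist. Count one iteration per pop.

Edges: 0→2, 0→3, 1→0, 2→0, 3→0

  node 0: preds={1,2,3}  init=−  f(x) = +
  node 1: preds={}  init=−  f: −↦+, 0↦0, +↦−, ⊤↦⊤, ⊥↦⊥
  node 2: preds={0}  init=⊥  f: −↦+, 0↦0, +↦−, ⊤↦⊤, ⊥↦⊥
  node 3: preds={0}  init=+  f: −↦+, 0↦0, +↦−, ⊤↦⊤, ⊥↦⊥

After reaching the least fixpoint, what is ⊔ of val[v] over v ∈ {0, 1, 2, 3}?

Iteration log — 5 steps:
  step 1. node 0  ⊔preds=⊤  new=⊤  old=−  +wl: 
  step 2. node 1  ⊔preds=⊥  new=−  stable
  step 3. node 2  ⊔preds=⊤  new=⊤  old=⊥  +wl: 0
  step 4. node 3  ⊔preds=⊤  new=⊤  old=+  +wl: 
  step 5. node 0  ⊔preds=⊤  new=⊤  stable

Least fixpoint reached:
  node 0: ⊤
  node 1: −
  node 2: ⊤
  node 3: ⊤

⊤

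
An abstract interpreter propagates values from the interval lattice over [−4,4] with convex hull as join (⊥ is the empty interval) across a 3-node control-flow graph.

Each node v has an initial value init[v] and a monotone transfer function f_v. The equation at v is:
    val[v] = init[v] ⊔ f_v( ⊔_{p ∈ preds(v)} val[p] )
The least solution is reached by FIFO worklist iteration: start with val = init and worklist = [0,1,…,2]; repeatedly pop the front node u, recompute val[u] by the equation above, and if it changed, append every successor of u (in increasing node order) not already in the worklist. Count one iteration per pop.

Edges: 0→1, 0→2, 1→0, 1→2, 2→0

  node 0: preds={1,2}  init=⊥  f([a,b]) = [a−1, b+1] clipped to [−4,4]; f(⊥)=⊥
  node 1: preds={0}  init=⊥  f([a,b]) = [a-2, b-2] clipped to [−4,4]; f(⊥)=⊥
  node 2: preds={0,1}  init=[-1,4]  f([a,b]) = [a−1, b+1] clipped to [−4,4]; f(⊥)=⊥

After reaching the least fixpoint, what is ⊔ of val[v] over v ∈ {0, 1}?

Trace (6 dequeues):
  [1] u=0 | in [-1,4] | out [-2,4] | prev ⊥ | push {}
  [2] u=1 | in [-2,4] | out [-4,2] | prev ⊥ | push {0}
  [3] u=2 | in [-4,4] | out [-4,4] | prev [-1,4] | push {}
  [4] u=0 | in [-4,4] | out [-4,4] | prev [-2,4] | push {1,2}
  [5] u=1 | in [-4,4] | out [-4,2] | ==
  [6] u=2 | in [-4,4] | out [-4,4] | ==

Converged values:
  [0] [-4,4]
  [1] [-4,2]
  [2] [-4,4]

[-4,4]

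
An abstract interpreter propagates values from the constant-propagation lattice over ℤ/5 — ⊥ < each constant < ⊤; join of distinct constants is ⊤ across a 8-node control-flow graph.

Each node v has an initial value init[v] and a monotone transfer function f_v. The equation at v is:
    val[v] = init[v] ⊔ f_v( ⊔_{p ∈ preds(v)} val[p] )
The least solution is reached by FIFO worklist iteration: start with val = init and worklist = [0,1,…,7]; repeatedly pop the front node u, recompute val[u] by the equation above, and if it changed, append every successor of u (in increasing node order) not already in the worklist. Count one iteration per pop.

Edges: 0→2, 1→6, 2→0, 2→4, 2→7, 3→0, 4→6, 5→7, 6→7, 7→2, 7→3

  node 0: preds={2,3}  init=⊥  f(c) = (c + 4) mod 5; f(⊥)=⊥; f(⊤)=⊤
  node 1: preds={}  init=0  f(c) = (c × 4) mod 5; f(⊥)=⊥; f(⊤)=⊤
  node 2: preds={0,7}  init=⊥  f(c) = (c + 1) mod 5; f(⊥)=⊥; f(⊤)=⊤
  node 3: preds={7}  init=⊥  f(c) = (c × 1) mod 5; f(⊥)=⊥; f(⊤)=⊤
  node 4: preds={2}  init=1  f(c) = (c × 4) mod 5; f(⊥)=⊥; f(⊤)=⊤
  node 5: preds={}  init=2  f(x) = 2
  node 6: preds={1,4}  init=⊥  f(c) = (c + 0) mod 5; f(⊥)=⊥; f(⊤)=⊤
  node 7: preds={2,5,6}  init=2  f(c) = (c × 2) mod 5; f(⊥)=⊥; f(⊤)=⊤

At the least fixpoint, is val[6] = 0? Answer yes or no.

no

Iteration log — 14 steps:
  step 1. node 0  ⊔preds=⊥  new=⊥  stable
  step 2. node 1  ⊔preds=⊥  new=0  stable
  step 3. node 2  ⊔preds=2  new=3  old=⊥  +wl: 0
  step 4. node 3  ⊔preds=2  new=2  old=⊥  +wl: 
  step 5. node 4  ⊔preds=3  new=⊤  old=1  +wl: 
  step 6. node 5  ⊔preds=⊥  new=2  stable
  step 7. node 6  ⊔preds=⊤  new=⊤  old=⊥  +wl: 
  step 8. node 7  ⊔preds=⊤  new=⊤  old=2  +wl: 2,3
  step 9. node 0  ⊔preds=⊤  new=⊤  old=⊥  +wl: 
  step 10. node 2  ⊔preds=⊤  new=⊤  old=3  +wl: 0,4,7
  step 11. node 3  ⊔preds=⊤  new=⊤  old=2  +wl: 
  step 12. node 0  ⊔preds=⊤  new=⊤  stable
  step 13. node 4  ⊔preds=⊤  new=⊤  stable
  step 14. node 7  ⊔preds=⊤  new=⊤  stable

Least fixpoint reached:
  node 0: ⊤
  node 1: 0
  node 2: ⊤
  node 3: ⊤
  node 4: ⊤
  node 5: 2
  node 6: ⊤
  node 7: ⊤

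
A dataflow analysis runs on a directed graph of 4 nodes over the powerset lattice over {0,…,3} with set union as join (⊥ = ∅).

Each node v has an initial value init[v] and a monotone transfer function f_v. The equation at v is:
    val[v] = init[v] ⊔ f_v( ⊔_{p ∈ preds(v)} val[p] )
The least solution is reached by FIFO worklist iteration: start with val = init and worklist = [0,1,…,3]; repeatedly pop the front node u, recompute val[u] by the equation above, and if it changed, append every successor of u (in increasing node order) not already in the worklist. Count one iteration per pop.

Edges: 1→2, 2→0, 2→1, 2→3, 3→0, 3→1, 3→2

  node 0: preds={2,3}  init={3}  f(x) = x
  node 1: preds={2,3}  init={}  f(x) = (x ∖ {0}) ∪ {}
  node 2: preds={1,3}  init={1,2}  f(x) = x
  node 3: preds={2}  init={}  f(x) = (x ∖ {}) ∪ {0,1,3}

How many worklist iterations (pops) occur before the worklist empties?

Worklist (10 pops):
  #1 pop 0: in={1,2} → {1,2,3} (was {3}); enqueue []
  #2 pop 1: in={1,2} → {1,2} (was {}); enqueue []
  #3 pop 2: in={1,2} → {1,2} (no change)
  #4 pop 3: in={1,2} → {0,1,2,3} (was {}); enqueue [0,1,2]
  #5 pop 0: in={0,1,2,3} → {0,1,2,3} (was {1,2,3}); enqueue []
  #6 pop 1: in={0,1,2,3} → {1,2,3} (was {1,2}); enqueue []
  #7 pop 2: in={0,1,2,3} → {0,1,2,3} (was {1,2}); enqueue [0,1,3]
  #8 pop 0: in={0,1,2,3} → {0,1,2,3} (no change)
  #9 pop 1: in={0,1,2,3} → {1,2,3} (no change)
  #10 pop 3: in={0,1,2,3} → {0,1,2,3} (no change)

Fixpoint:
  val[0] = {0,1,2,3}
  val[1] = {1,2,3}
  val[2] = {0,1,2,3}
  val[3] = {0,1,2,3}

10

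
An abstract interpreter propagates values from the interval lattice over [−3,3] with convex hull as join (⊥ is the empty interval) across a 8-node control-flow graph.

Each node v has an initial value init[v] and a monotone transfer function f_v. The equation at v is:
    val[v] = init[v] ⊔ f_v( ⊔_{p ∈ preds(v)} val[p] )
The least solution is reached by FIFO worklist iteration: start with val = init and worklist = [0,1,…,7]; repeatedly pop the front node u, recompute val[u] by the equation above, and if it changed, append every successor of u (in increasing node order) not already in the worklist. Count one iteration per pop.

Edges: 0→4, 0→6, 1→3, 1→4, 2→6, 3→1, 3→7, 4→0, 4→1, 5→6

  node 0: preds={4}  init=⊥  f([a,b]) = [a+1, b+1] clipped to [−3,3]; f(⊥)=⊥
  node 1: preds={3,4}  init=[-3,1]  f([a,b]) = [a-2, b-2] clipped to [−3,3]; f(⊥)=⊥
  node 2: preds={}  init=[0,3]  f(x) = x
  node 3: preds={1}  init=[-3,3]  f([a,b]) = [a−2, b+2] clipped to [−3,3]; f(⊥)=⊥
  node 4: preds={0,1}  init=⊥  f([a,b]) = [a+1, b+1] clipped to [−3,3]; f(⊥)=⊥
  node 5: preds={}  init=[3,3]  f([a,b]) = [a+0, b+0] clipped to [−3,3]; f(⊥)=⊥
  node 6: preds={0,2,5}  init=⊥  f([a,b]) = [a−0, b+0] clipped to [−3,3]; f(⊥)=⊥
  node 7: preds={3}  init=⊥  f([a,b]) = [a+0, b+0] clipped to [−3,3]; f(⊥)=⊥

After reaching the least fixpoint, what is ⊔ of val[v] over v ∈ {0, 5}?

[-1,3]

Worklist (14 pops):
  #1 pop 0: in=⊥ → ⊥ (no change)
  #2 pop 1: in=[-3,3] → [-3,1] (no change)
  #3 pop 2: in=⊥ → [0,3] (no change)
  #4 pop 3: in=[-3,1] → [-3,3] (no change)
  #5 pop 4: in=[-3,1] → [-2,2] (was ⊥); enqueue [0,1]
  #6 pop 5: in=⊥ → [3,3] (no change)
  #7 pop 6: in=[0,3] → [0,3] (was ⊥); enqueue []
  #8 pop 7: in=[-3,3] → [-3,3] (was ⊥); enqueue []
  #9 pop 0: in=[-2,2] → [-1,3] (was ⊥); enqueue [4,6]
  #10 pop 1: in=[-3,3] → [-3,1] (no change)
  #11 pop 4: in=[-3,3] → [-2,3] (was [-2,2]); enqueue [0,1]
  #12 pop 6: in=[-1,3] → [-1,3] (was [0,3]); enqueue []
  #13 pop 0: in=[-2,3] → [-1,3] (no change)
  #14 pop 1: in=[-3,3] → [-3,1] (no change)

Fixpoint:
  val[0] = [-1,3]
  val[1] = [-3,1]
  val[2] = [0,3]
  val[3] = [-3,3]
  val[4] = [-2,3]
  val[5] = [3,3]
  val[6] = [-1,3]
  val[7] = [-3,3]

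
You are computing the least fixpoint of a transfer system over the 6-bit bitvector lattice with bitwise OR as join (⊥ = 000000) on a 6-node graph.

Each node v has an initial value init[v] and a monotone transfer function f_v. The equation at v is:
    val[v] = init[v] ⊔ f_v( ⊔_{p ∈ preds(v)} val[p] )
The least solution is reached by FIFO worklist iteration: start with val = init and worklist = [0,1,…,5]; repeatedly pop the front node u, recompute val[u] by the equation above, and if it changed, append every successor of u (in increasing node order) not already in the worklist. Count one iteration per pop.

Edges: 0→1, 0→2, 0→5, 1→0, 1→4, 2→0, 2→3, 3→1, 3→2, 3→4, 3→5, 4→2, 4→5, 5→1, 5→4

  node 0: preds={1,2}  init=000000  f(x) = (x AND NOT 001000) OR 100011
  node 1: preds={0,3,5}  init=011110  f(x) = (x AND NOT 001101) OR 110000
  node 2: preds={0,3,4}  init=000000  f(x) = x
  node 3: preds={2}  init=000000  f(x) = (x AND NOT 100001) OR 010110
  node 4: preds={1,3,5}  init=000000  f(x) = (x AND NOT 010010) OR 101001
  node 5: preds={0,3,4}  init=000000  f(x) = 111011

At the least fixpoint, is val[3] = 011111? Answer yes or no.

Worklist (16 pops):
  #1 pop 0: in=011110 → 110111 (was 000000); enqueue []
  #2 pop 1: in=110111 → 111110 (was 011110); enqueue [0]
  #3 pop 2: in=110111 → 110111 (was 000000); enqueue []
  #4 pop 3: in=110111 → 010110 (was 000000); enqueue [1,2]
  #5 pop 4: in=111110 → 101101 (was 000000); enqueue []
  #6 pop 5: in=111111 → 111011 (was 000000); enqueue [4]
  #7 pop 0: in=111111 → 110111 (no change)
  #8 pop 1: in=111111 → 111110 (no change)
  #9 pop 2: in=111111 → 111111 (was 110111); enqueue [0,3]
  #10 pop 4: in=111111 → 101101 (no change)
  #11 pop 0: in=111111 → 110111 (no change)
  #12 pop 3: in=111111 → 011110 (was 010110); enqueue [1,2,4,5]
  #13 pop 1: in=111111 → 111110 (no change)
  #14 pop 2: in=111111 → 111111 (no change)
  #15 pop 4: in=111111 → 101101 (no change)
  #16 pop 5: in=111111 → 111011 (no change)

Fixpoint:
  val[0] = 110111
  val[1] = 111110
  val[2] = 111111
  val[3] = 011110
  val[4] = 101101
  val[5] = 111011

no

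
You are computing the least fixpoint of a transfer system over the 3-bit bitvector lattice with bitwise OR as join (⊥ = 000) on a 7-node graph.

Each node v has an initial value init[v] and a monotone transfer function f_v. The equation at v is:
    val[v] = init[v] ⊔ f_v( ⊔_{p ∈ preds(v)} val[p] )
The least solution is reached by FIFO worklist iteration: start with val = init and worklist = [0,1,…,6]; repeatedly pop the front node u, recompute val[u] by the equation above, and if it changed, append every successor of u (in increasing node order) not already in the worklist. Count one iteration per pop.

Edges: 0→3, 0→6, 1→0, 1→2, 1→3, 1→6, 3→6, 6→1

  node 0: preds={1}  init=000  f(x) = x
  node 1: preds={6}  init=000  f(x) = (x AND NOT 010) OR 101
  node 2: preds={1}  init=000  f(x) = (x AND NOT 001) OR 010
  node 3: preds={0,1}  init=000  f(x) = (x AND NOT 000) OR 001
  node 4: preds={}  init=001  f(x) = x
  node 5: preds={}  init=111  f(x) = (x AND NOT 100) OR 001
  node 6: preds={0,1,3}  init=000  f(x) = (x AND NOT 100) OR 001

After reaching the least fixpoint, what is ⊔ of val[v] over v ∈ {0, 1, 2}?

Iteration log — 11 steps:
  step 1. node 0  ⊔preds=000  new=000  stable
  step 2. node 1  ⊔preds=000  new=101  old=000  +wl: 0
  step 3. node 2  ⊔preds=101  new=110  old=000  +wl: 
  step 4. node 3  ⊔preds=101  new=101  old=000  +wl: 
  step 5. node 4  ⊔preds=000  new=001  stable
  step 6. node 5  ⊔preds=000  new=111  stable
  step 7. node 6  ⊔preds=101  new=001  old=000  +wl: 1
  step 8. node 0  ⊔preds=101  new=101  old=000  +wl: 3,6
  step 9. node 1  ⊔preds=001  new=101  stable
  step 10. node 3  ⊔preds=101  new=101  stable
  step 11. node 6  ⊔preds=101  new=001  stable

Least fixpoint reached:
  node 0: 101
  node 1: 101
  node 2: 110
  node 3: 101
  node 4: 001
  node 5: 111
  node 6: 001

111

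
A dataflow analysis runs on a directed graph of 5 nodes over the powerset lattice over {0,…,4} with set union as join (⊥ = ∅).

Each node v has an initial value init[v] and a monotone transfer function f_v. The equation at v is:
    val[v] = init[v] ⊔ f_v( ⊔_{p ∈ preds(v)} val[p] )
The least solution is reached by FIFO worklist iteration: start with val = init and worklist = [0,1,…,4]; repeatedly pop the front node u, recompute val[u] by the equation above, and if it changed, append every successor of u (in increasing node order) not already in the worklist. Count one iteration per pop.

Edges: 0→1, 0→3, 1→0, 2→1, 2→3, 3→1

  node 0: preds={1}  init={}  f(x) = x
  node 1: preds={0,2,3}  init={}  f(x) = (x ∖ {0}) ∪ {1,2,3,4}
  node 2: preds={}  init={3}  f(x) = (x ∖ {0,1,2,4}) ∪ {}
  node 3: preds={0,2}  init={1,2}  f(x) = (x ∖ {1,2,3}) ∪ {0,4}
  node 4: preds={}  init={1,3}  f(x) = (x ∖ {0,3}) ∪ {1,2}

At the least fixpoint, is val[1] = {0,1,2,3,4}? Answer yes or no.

no

Iteration log — 8 steps:
  step 1. node 0  ⊔preds={}  new={}  stable
  step 2. node 1  ⊔preds={1,2,3}  new={1,2,3,4}  old={}  +wl: 0
  step 3. node 2  ⊔preds={}  new={3}  stable
  step 4. node 3  ⊔preds={3}  new={0,1,2,4}  old={1,2}  +wl: 1
  step 5. node 4  ⊔preds={}  new={1,2,3}  old={1,3}  +wl: 
  step 6. node 0  ⊔preds={1,2,3,4}  new={1,2,3,4}  old={}  +wl: 3
  step 7. node 1  ⊔preds={0,1,2,3,4}  new={1,2,3,4}  stable
  step 8. node 3  ⊔preds={1,2,3,4}  new={0,1,2,4}  stable

Least fixpoint reached:
  node 0: {1,2,3,4}
  node 1: {1,2,3,4}
  node 2: {3}
  node 3: {0,1,2,4}
  node 4: {1,2,3}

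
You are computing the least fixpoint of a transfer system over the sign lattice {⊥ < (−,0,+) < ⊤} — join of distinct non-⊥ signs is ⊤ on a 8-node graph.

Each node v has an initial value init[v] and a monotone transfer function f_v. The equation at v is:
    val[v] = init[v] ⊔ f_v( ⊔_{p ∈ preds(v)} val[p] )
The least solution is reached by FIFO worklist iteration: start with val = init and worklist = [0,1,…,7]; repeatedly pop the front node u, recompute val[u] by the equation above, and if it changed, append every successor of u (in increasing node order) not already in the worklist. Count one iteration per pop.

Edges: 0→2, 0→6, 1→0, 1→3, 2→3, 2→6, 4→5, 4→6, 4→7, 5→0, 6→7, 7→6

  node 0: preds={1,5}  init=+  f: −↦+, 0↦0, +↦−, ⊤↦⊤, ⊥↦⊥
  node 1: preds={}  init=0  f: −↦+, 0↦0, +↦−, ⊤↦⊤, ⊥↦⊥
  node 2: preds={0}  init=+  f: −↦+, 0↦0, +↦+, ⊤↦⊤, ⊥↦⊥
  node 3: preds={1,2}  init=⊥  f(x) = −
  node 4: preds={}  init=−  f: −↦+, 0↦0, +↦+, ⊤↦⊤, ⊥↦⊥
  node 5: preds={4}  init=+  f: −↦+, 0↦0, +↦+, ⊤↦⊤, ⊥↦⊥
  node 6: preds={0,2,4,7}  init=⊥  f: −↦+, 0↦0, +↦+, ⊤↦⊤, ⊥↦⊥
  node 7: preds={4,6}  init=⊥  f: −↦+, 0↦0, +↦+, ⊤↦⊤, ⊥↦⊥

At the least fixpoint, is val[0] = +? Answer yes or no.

Iteration log — 9 steps:
  step 1. node 0  ⊔preds=⊤  new=⊤  old=+  +wl: 
  step 2. node 1  ⊔preds=⊥  new=0  stable
  step 3. node 2  ⊔preds=⊤  new=⊤  old=+  +wl: 
  step 4. node 3  ⊔preds=⊤  new=−  old=⊥  +wl: 
  step 5. node 4  ⊔preds=⊥  new=−  stable
  step 6. node 5  ⊔preds=−  new=+  stable
  step 7. node 6  ⊔preds=⊤  new=⊤  old=⊥  +wl: 
  step 8. node 7  ⊔preds=⊤  new=⊤  old=⊥  +wl: 6
  step 9. node 6  ⊔preds=⊤  new=⊤  stable

Least fixpoint reached:
  node 0: ⊤
  node 1: 0
  node 2: ⊤
  node 3: −
  node 4: −
  node 5: +
  node 6: ⊤
  node 7: ⊤

no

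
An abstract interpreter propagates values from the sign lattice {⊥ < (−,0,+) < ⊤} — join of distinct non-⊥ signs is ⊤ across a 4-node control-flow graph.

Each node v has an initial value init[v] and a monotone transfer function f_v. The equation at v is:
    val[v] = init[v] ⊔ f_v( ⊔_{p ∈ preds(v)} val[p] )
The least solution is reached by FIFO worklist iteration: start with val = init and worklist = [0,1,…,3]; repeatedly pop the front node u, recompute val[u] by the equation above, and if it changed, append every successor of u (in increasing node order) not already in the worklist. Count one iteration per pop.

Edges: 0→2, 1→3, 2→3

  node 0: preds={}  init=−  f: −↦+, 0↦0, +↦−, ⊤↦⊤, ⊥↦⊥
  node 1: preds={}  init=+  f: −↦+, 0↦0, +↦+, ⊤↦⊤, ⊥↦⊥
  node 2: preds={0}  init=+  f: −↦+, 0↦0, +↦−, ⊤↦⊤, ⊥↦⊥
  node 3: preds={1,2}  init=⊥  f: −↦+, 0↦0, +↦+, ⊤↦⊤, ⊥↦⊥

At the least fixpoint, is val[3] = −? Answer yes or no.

Worklist (4 pops):
  #1 pop 0: in=⊥ → − (no change)
  #2 pop 1: in=⊥ → + (no change)
  #3 pop 2: in=− → + (no change)
  #4 pop 3: in=+ → + (was ⊥); enqueue []

Fixpoint:
  val[0] = −
  val[1] = +
  val[2] = +
  val[3] = +

no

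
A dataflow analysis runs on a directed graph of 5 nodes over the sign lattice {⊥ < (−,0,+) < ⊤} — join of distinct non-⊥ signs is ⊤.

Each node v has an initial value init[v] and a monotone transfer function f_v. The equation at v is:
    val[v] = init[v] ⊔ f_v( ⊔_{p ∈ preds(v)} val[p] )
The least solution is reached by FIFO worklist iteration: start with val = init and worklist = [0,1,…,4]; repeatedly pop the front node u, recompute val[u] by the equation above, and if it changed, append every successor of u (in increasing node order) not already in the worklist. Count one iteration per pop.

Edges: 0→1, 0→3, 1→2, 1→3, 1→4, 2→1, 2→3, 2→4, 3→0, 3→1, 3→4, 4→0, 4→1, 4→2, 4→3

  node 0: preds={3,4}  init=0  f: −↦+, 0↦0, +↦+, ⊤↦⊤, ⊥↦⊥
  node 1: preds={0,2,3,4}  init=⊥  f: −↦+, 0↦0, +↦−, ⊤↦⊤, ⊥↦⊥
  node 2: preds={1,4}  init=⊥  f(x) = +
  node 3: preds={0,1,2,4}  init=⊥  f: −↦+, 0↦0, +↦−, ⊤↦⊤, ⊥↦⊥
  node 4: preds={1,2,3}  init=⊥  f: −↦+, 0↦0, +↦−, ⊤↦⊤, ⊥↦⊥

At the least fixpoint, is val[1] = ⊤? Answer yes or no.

Worklist (11 pops):
  #1 pop 0: in=⊥ → 0 (no change)
  #2 pop 1: in=0 → 0 (was ⊥); enqueue []
  #3 pop 2: in=0 → + (was ⊥); enqueue [1]
  #4 pop 3: in=⊤ → ⊤ (was ⊥); enqueue [0]
  #5 pop 4: in=⊤ → ⊤ (was ⊥); enqueue [2,3]
  #6 pop 1: in=⊤ → ⊤ (was 0); enqueue [4]
  #7 pop 0: in=⊤ → ⊤ (was 0); enqueue [1]
  #8 pop 2: in=⊤ → + (no change)
  #9 pop 3: in=⊤ → ⊤ (no change)
  #10 pop 4: in=⊤ → ⊤ (no change)
  #11 pop 1: in=⊤ → ⊤ (no change)

Fixpoint:
  val[0] = ⊤
  val[1] = ⊤
  val[2] = +
  val[3] = ⊤
  val[4] = ⊤

yes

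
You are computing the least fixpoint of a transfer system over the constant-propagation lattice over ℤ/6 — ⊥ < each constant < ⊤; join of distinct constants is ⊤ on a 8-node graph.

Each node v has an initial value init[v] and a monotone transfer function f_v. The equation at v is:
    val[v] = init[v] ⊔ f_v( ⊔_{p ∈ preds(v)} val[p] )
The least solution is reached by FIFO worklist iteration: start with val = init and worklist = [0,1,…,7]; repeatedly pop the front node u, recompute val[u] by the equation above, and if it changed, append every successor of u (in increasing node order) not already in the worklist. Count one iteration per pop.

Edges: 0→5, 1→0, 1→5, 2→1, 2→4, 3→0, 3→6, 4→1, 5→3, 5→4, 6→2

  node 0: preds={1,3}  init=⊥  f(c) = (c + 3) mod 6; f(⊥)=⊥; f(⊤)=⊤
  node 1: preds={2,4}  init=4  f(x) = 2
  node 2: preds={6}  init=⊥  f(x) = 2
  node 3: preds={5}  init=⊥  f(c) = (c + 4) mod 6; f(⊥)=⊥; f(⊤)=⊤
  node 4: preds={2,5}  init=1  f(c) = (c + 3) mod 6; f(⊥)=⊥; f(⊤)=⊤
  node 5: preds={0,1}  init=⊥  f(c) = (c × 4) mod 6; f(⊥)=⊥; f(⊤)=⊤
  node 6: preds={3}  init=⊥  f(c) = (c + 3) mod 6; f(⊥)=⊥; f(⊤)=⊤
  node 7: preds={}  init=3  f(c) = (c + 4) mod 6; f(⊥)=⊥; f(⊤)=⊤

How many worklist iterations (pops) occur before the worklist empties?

16

Iteration log — 16 steps:
  step 1. node 0  ⊔preds=4  new=1  old=⊥  +wl: 
  step 2. node 1  ⊔preds=1  new=⊤  old=4  +wl: 0
  step 3. node 2  ⊔preds=⊥  new=2  old=⊥  +wl: 1
  step 4. node 3  ⊔preds=⊥  new=⊥  stable
  step 5. node 4  ⊔preds=2  new=⊤  old=1  +wl: 
  step 6. node 5  ⊔preds=⊤  new=⊤  old=⊥  +wl: 3,4
  step 7. node 6  ⊔preds=⊥  new=⊥  stable
  step 8. node 7  ⊔preds=⊥  new=3  stable
  step 9. node 0  ⊔preds=⊤  new=⊤  old=1  +wl: 5
  step 10. node 1  ⊔preds=⊤  new=⊤  stable
  step 11. node 3  ⊔preds=⊤  new=⊤  old=⊥  +wl: 0,6
  step 12. node 4  ⊔preds=⊤  new=⊤  stable
  step 13. node 5  ⊔preds=⊤  new=⊤  stable
  step 14. node 0  ⊔preds=⊤  new=⊤  stable
  step 15. node 6  ⊔preds=⊤  new=⊤  old=⊥  +wl: 2
  step 16. node 2  ⊔preds=⊤  new=2  stable

Least fixpoint reached:
  node 0: ⊤
  node 1: ⊤
  node 2: 2
  node 3: ⊤
  node 4: ⊤
  node 5: ⊤
  node 6: ⊤
  node 7: 3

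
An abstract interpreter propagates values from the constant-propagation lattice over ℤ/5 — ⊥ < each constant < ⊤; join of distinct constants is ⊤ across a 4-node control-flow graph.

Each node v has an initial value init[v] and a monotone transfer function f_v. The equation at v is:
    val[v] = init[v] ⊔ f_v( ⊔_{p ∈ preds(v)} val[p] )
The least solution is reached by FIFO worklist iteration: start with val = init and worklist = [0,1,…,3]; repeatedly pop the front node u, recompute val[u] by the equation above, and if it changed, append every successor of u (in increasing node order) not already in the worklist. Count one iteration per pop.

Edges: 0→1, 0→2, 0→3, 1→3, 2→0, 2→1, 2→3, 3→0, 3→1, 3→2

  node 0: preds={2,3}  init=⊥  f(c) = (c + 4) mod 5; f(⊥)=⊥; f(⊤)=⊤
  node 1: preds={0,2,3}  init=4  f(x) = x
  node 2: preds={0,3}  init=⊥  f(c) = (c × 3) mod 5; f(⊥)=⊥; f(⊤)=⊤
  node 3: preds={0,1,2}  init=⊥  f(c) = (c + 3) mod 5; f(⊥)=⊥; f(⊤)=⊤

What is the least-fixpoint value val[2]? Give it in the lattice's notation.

⊤

Trace (12 dequeues):
  [1] u=0 | in ⊥ | out ⊥ | ==
  [2] u=1 | in ⊥ | out 4 | ==
  [3] u=2 | in ⊥ | out ⊥ | ==
  [4] u=3 | in 4 | out 2 | prev ⊥ | push {0,1,2}
  [5] u=0 | in 2 | out 1 | prev ⊥ | push {3}
  [6] u=1 | in ⊤ | out ⊤ | prev 4 | push {}
  [7] u=2 | in ⊤ | out ⊤ | prev ⊥ | push {0,1}
  [8] u=3 | in ⊤ | out ⊤ | prev 2 | push {2}
  [9] u=0 | in ⊤ | out ⊤ | prev 1 | push {3}
  [10] u=1 | in ⊤ | out ⊤ | ==
  [11] u=2 | in ⊤ | out ⊤ | ==
  [12] u=3 | in ⊤ | out ⊤ | ==

Converged values:
  [0] ⊤
  [1] ⊤
  [2] ⊤
  [3] ⊤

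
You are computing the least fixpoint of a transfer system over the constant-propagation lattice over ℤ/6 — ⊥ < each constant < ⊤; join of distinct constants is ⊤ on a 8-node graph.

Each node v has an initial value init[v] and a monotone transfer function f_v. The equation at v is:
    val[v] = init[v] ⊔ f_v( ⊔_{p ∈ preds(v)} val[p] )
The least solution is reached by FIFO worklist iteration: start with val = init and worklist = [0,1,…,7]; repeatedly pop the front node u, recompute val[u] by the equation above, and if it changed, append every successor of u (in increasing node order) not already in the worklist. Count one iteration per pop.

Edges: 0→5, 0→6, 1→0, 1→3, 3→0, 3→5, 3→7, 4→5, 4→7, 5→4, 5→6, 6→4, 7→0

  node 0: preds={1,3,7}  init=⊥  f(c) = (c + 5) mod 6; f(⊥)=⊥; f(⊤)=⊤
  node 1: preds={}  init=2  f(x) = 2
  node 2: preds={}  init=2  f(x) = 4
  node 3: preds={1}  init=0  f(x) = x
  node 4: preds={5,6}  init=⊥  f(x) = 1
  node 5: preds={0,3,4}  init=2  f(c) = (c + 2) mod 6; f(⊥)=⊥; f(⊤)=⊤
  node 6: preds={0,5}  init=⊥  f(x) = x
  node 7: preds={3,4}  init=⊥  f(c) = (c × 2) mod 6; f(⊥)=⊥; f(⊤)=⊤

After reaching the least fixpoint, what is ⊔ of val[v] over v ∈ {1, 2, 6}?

⊤

Worklist (10 pops):
  #1 pop 0: in=⊤ → ⊤ (was ⊥); enqueue []
  #2 pop 1: in=⊥ → 2 (no change)
  #3 pop 2: in=⊥ → ⊤ (was 2); enqueue []
  #4 pop 3: in=2 → ⊤ (was 0); enqueue [0]
  #5 pop 4: in=2 → 1 (was ⊥); enqueue []
  #6 pop 5: in=⊤ → ⊤ (was 2); enqueue [4]
  #7 pop 6: in=⊤ → ⊤ (was ⊥); enqueue []
  #8 pop 7: in=⊤ → ⊤ (was ⊥); enqueue []
  #9 pop 0: in=⊤ → ⊤ (no change)
  #10 pop 4: in=⊤ → 1 (no change)

Fixpoint:
  val[0] = ⊤
  val[1] = 2
  val[2] = ⊤
  val[3] = ⊤
  val[4] = 1
  val[5] = ⊤
  val[6] = ⊤
  val[7] = ⊤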